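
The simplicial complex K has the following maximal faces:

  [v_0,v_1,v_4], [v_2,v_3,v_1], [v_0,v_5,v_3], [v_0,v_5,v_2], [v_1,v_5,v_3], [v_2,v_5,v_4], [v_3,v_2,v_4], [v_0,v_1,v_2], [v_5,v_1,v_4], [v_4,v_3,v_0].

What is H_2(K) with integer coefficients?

H_2 ≅ 0.

We work with the vertex ordering v_0 < v_1 < v_2 < v_3 < v_4 < v_5. The simplices of K, each written with vertices in increasing order, are:

  0-simplices (6): [v_0], [v_1], [v_2], [v_3], [v_4], [v_5]
  1-simplices (15): (15 of them)
  2-simplices (10): [v_0,v_1,v_2], [v_0,v_1,v_4], [v_0,v_2,v_5], [v_0,v_3,v_4], [v_0,v_3,v_5], [v_1,v_2,v_3], [v_1,v_3,v_5], [v_1,v_4,v_5], [v_2,v_3,v_4], [v_2,v_4,v_5]

so the chain groups are C_0 ≅ Z^6, C_1 ≅ Z^15, C_2 ≅ Z^10.

The boundary map ∂_1: C_1 → C_0 is given by ∂[p,q] = [q] − [p]. For instance
  ∂[v_1,v_4] = [v_4] − [v_1].
This gives a 6×15 integer matrix of rank 5; reducing to Smith normal form yields diagonal entries (1,1,1,1,1).

Boundary ∂_2: C_2 → C_1 acts by ∂[p,q,r] = [q,r] − [p,r] + [p,q]. For instance
  ∂[v_0,v_1,v_2] = [v_1,v_2] − [v_0,v_2] + [v_0,v_1],
  ∂[v_1,v_3,v_5] = [v_3,v_5] − [v_1,v_5] + [v_1,v_3].
As a 15×10 matrix over Z this has rank 10, with invariant factors (1,1,1,1,1,1,1,1,1,2).

Reading off H_k = ker ∂_k / im ∂_{k+1}:

  H_2: rank ker ∂_2 − rank ∂_3 = (10 − 10) − 0 = 0, and there is no ∂_3, so H_2 = 0.

(K is a triangulation of the real projective plane RP^2.)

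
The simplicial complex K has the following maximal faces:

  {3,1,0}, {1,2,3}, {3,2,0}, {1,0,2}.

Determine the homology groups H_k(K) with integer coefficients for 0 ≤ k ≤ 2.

Take the total order 0 < 1 < 2 < 3 on the vertex set. Then K (dimension 2) consists of the simplices:

  0-simplices (4): [0], [1], [2], [3]
  1-simplices (6): [0,1], [0,2], [0,3], [1,2], [1,3], [2,3]
  2-simplices (4): [0,1,2], [0,1,3], [0,2,3], [1,2,3]

Hence C_0 ≅ Z^4, C_1 ≅ Z^6, C_2 ≅ Z^4.

The boundary map ∂_1: C_1 → C_0 sends each edge [p,q] (with p < q) to q − p.
As a 4×6 matrix over Z this has rank 3, with invariant factors (1,1,1).

The boundary map ∂_2: C_2 → C_1 maps a triangle to the signed sum of its edges. For instance
  ∂[0,2,3] = [2,3] − [0,3] + [0,2],
  ∂[1,2,3] = [2,3] − [1,3] + [1,2].
The resulting 6×4 matrix has rank 3, and its Smith normal form has invariant factors (1,1,1).

Computing H_k = (kernel of ∂_k) / (image of ∂_{k+1}):

  H_0: rank C_0 − rank ∂_1 = 4 − 3 = 1, and the invariant factors of ∂_1 are all 1, so H_0 ≅ Z.
  H_1: rank ker ∂_1 − rank ∂_2 = (6 − 3) − 3 = 0, and the invariant factors of ∂_2 are all 1, so H_1 ≅ 0.
  H_2: rank ker ∂_2 − rank ∂_3 = (4 − 3) − 0 = 1, and there is no ∂_3, so H_2 ≅ Z.

As a check, the Euler characteristic is 4 − 6 + 4 = 2, which agrees with 1 − 0 + 1 = 2.

H_0 = Z,  H_1 = 0,  H_2 = Z.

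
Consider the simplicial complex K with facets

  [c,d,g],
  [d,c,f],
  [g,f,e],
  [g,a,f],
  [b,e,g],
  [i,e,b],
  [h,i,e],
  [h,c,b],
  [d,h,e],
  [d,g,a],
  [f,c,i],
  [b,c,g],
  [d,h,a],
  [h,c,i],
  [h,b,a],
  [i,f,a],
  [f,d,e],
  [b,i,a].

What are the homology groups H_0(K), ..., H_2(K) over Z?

H_0 = Z,  H_1 = Z ⊕ Z_2,  H_2 = 0.

We work with the vertex ordering a < b < c < d < e < f < g < h < i. The simplices of K, each written with vertices in increasing order, are:

  0-simplices (9): a, b, c, d, e, f, g, h, i
  1-simplices (27): ab, ad, af, ag, ah, ai, bc, be, bg, bh, bi, cd, cf, cg, ch, ci, de, df, dg, dh, ef, eg, eh, ei, fg, fi, hi
  2-simplices (18): abh, abi, adg, adh, afg, afi, bcg, bch, beg, bei, cdf, cdg, cfi, chi, def, deh, efg, ehi

giving chain groups C_0 ≅ Z^9, C_1 ≅ Z^27, C_2 ≅ Z^18.

∂_1: C_1 → C_0 sends each edge [p,q] (with p < q) to q − p.
This gives a 9×27 integer matrix of rank 8; reducing to Smith normal form yields diagonal entries (1,1,1,1,1,1,1,1).

Boundary ∂_2: C_2 → C_1 maps a triangle to the signed sum of its edges. For instance
  ∂bch = ch − bh + bc,
  ∂cdf = df − cf + cd.
As a 27×18 matrix over Z this has rank 18, with invariant factors (1,1,1,1,1,1,1,1,1,1,1,1,1,1,1,1,1,2).

Reading off H_k = ker ∂_k / im ∂_{k+1}:

  H_0: rank C_0 − rank ∂_1 = 9 − 8 = 1, and the invariant factors of ∂_1 are all 1, so H_0 ≅ Z.
  H_1: rank ker ∂_1 − rank ∂_2 = (27 − 8) − 18 = 1, and ∂_2 has invariant factor 2 > 1, so H_1 ≅ Z ⊕ Z_2.
  H_2: rank ker ∂_2 − rank ∂_3 = (18 − 18) − 0 = 0, and there is no ∂_3, so H_2 ≅ 0.

(K is a triangulation of the Klein bottle.)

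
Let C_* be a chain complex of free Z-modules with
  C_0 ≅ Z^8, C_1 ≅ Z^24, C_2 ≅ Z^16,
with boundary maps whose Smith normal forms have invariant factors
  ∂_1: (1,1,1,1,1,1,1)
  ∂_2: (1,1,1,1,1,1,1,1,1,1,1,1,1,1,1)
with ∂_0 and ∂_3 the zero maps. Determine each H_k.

H_0: b_0 = 8 − 0 − 7 = 1; torsion from ∂_1 factors > 1: none. So H_0 = Z.
H_1: b_1 = 24 − 7 − 15 = 2; torsion from ∂_2 factors > 1: none. So H_1 = Z^2.
H_2: b_2 = 16 − 15 − 0 = 1; torsion from ∂_3 factors > 1: none. So H_2 = Z.

H_0 = Z,  H_1 = Z^2,  H_2 = Z.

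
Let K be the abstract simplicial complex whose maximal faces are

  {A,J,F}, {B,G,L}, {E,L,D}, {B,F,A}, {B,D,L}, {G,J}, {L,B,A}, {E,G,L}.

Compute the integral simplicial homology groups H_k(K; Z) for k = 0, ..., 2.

Take the total order A < B < D < E < F < G < J < L on the vertex set. Then K (dimension 2) consists of the simplices:

  0-simplices (8): A, B, D, E, F, G, J, L
  1-simplices (15): AB, AF, AJ, AL, BD, BF, BG, BL, DE, DL, EG, EL, FJ, GJ, GL
  2-simplices (7): ABF, ABL, AFJ, BDL, BGL, DEL, EGL

so the chain groups are C_0 ≅ Z^8, C_1 ≅ Z^15, C_2 ≅ Z^7.

∂_1: C_1 → C_0 is given by ∂[p,q] = [q] − [p]. For instance
  ∂AF = F − A.
The 8×15 boundary matrix has rank 7 and Smith normal form diag(1,1,1,1,1,1,1).

The boundary map ∂_2: C_2 → C_1 acts by ∂[p,q,r] = [q,r] − [p,r] + [p,q]. For instance
  ∂ABF = BF − AF + AB,
  ∂DEL = EL − DL + DE.
This gives a 15×7 integer matrix of rank 7; reducing to Smith normal form yields diagonal entries (1,1,1,1,1,1,1).

From H_k ≅ ker(∂_k) / im(∂_{k+1}) we obtain:

  H_0: rank C_0 − rank ∂_1 = 8 − 7 = 1, and the invariant factors of ∂_1 are all 1, so H_0 ≅ Z.
  H_1: rank ker ∂_1 − rank ∂_2 = (15 − 7) − 7 = 1, and the invariant factors of ∂_2 are all 1, so H_1 ≅ Z.
  H_2: rank ker ∂_2 − rank ∂_3 = (7 − 7) − 0 = 0, and there is no ∂_3, so H_2 ≅ 0.

H_0 ≅ Z,  H_1 ≅ Z,  H_2 = 0.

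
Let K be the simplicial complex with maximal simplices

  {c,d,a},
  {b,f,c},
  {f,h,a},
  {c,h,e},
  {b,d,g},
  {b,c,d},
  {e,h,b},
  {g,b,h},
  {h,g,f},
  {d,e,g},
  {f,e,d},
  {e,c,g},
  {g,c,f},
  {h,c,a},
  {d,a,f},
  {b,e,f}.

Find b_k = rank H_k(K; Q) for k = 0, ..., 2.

b_0 = 1, b_1 = 2, b_2 = 1.

Take the total order a < b < c < d < e < f < g < h on the vertex set. Then K (dimension 2) consists of the simplices:

  0-simplices (8): a, b, c, d, e, f, g, h
  1-simplices (24): ac, ad, af, ah, bc, bd, be, bf, bg, bh, cd, ce, cf, cg, ch, de, df, dg, ef, eg, eh, fg, fh, gh
  2-simplices (16): acd, ach, adf, afh, bcd, bcf, bdg, bef, beh, bgh, ceg, ceh, cfg, def, deg, fgh

so the chain groups are C_0 ≅ Z^8, C_1 ≅ Z^24, C_2 ≅ Z^16.

The boundary map ∂_1: C_1 → C_0 sends each edge [p,q] (with p < q) to q − p. For instance
  ∂af = f − a.
This gives a 8×24 integer matrix of rank 7; reducing to Smith normal form yields diagonal entries (1,1,1,1,1,1,1).

∂_2: C_2 → C_1 maps a triangle to the signed sum of its edges. For instance
  ∂afh = fh − ah + af,
  ∂bef = ef − bf + be.
The 24×16 boundary matrix has rank 15 and Smith normal form diag(1,1,1,1,1,1,1,1,1,1,1,1,1,1,1).

Reading off H_k = ker ∂_k / im ∂_{k+1}:

  H_0: rank C_0 − rank ∂_1 = 8 − 7 = 1, and the invariant factors of ∂_1 are all 1, so H_0 = Z.
  H_1: rank ker ∂_1 − rank ∂_2 = (24 − 7) − 15 = 2, and the invariant factors of ∂_2 are all 1, so H_1 = Z^2.
  H_2: rank ker ∂_2 − rank ∂_3 = (16 − 15) − 0 = 1, and there is no ∂_3, so H_2 = Z.

Hence the Betti numbers are b_0 = 1, b_1 = 2, b_2 = 1.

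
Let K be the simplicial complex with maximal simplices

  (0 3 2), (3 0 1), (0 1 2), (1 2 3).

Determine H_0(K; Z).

K has 4 vertices, 6 edges, 4 triangles.
rank ∂_0 = 0, rank ∂_1 = 3 ⇒ b_0 = 4 − 0 − 3 = 1; all invariant factors of ∂_1 are 1 so no torsion. So H_0 ≅ Z.

H_0 ≅ Z.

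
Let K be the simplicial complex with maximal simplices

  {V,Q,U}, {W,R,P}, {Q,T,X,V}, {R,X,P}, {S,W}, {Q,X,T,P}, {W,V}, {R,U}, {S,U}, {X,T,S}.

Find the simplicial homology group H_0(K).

We work with the vertex ordering P < Q < R < S < T < U < V < W < X. The simplices of K, each written with vertices in increasing order, are:

  0-simplices (9): P, Q, R, S, T, U, V, W, X
  1-simplices (21): PQ, PR, PT, PW, PX, QT, QU, QV, QX, RU, RW, RX, ST, SU, SW, SX, TV, TX, UV, VW, VX
  2-simplices (11): PQT, PQX, PRW, PRX, PTX, QTV, QTX, QUV, QVX, STX, TVX
  3-simplices (2): PQTX, QTVX

so the chain groups are C_0 ≅ Z^9, C_1 ≅ Z^21, C_2 ≅ Z^11, C_3 ≅ Z^2.

∂_1: C_1 → C_0 maps an edge to its endpoints' difference, ∂[p,q] = q − p. For instance
  ∂QX = X − Q.
The 9×21 boundary matrix has rank 8 and Smith normal form diag(1,1,1,1,1,1,1,1).

∂_2: C_2 → C_1 maps a triangle to the signed sum of its edges. For instance
  ∂PTX = TX − PX + PT,
  ∂QTV = TV − QV + QT.
The resulting 21×11 matrix has rank 9, and its Smith normal form has invariant factors (1,1,1,1,1,1,1,1,1).

The boundary map ∂_3: C_3 → C_2 sends each 3-simplex σ to the alternating sum Σ_i (−1)^i (σ with its i-th vertex removed). For instance
  ∂QTVX = TVX − QVX + QTX − QTV,
  ∂PQTX = QTX − PTX + PQX − PQT.
As a 11×2 matrix over Z this has rank 2, with invariant factors (1,1).

Computing H_k = (kernel of ∂_k) / (image of ∂_{k+1}):

  H_0: rank C_0 − rank ∂_1 = 9 − 8 = 1, and the invariant factors of ∂_1 are all 1, so H_0 = Z.

H_0 = Z.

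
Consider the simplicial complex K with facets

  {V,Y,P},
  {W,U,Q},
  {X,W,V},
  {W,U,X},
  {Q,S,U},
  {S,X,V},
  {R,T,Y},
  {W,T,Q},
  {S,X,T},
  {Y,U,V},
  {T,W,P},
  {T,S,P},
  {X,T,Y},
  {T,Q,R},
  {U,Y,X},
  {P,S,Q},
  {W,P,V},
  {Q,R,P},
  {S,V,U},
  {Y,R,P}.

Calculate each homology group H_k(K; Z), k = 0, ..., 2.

We work with the vertex ordering P < Q < R < S < T < U < V < W < X < Y. The simplices of K, each written with vertices in increasing order, are:

  0-simplices (10): P, Q, R, S, T, U, V, W, X, Y
  1-simplices (30): PQ, PR, PS, PT, PV, PW, PY, QR, QS, QT, QU, QW, RT, RY, ST, SU, SV, SX, TW, TX, TY, UV, UW, UX, UY, VW, VX, VY, WX, XY
  2-simplices (20): PQR, PQS, PRY, PST, PTW, PVW, PVY, QRT, QSU, QTW, QUW, RTY, STX, SUV, SVX, TXY, UVY, UWX, UXY, VWX

giving chain groups C_0 ≅ Z^10, C_1 ≅ Z^30, C_2 ≅ Z^20.

Boundary ∂_1: C_1 → C_0 maps an edge to its endpoints' difference, ∂[p,q] = q − p.
This gives a 10×30 integer matrix of rank 9; reducing to Smith normal form yields diagonal entries (1,1,1,1,1,1,1,1,1).

∂_2: C_2 → C_1 acts by ∂[p,q,r] = [q,r] − [p,r] + [p,q]. For instance
  ∂UWX = WX − UX + UW,
  ∂PVW = VW − PW + PV.
The resulting 30×20 matrix has rank 20, and its Smith normal form has invariant factors (1,1,1,1,1,1,1,1,1,1,1,1,1,1,1,1,1,1,1,2).

Computing H_k = (kernel of ∂_k) / (image of ∂_{k+1}):

  H_0: rank C_0 − rank ∂_1 = 10 − 9 = 1, and the invariant factors of ∂_1 are all 1, so H_0 = Z.
  H_1: rank ker ∂_1 − rank ∂_2 = (30 − 9) − 20 = 1, and ∂_2 has invariant factor 2 > 1, so H_1 = Z × Z/2.
  H_2: rank ker ∂_2 − rank ∂_3 = (20 − 20) − 0 = 0, and there is no ∂_3, so H_2 = 0.

H_0 = Z,  H_1 = Z × Z/2,  H_2 = 0.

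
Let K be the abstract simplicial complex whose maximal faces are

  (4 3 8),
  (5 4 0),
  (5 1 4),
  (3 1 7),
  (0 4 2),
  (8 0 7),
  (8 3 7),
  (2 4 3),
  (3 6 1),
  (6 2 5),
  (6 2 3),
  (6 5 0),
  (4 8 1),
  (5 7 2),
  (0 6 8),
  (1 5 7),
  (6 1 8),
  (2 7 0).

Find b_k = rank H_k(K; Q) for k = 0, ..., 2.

b_0 = 1, b_1 = 1, b_2 = 0.

K has 9 vertices, 27 edges, 18 triangles.
rank ∂_0 = 0, rank ∂_1 = 8 ⇒ b_0 = 9 − 0 − 8 = 1; all invariant factors of ∂_1 are 1 so no torsion. So H_0 = Z.
rank ∂_1 = 8, rank ∂_2 = 18 ⇒ b_1 = 27 − 8 − 18 = 1; ∂_2 has invariant factor(s) [2] giving torsion. So H_1 = Z ⊕ Z/2.
rank ∂_2 = 18, rank ∂_3 = 0 ⇒ b_2 = 18 − 18 − 0 = 0. So H_2 = 0.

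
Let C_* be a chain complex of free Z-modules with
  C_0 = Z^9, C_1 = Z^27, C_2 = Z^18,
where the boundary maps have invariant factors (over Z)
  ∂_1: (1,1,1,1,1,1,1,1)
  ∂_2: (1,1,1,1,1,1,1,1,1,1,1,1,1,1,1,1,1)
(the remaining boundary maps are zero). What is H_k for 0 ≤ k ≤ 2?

H_0 ≅ Z,  H_1 ≅ Z^2,  H_2 ≅ Z.

H_0: b_0 = 9 − 0 − 8 = 1; torsion from ∂_1 factors > 1: none. So H_0 ≅ Z.
H_1: b_1 = 27 − 8 − 17 = 2; torsion from ∂_2 factors > 1: none. So H_1 ≅ Z^2.
H_2: b_2 = 18 − 17 − 0 = 1; torsion from ∂_3 factors > 1: none. So H_2 ≅ Z.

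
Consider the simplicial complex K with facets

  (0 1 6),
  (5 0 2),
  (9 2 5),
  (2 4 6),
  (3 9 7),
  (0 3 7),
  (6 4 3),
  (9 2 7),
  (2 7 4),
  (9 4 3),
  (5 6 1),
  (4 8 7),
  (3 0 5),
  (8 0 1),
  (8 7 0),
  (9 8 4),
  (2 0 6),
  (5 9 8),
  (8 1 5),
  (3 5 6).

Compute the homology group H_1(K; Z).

We work with the vertex ordering 0 < 1 < 2 < 3 < 4 < 5 < 6 < 7 < 8 < 9. The simplices of K, each written with vertices in increasing order, are:

  0-simplices (10): [0], [1], [2], [3], [4], [5], [6], [7], [8], [9]
  1-simplices (30): (30 of them)
  2-simplices (20): (20 of them)

Hence C_0 ≅ Z^10, C_1 ≅ Z^30, C_2 ≅ Z^20.

∂_1: C_1 → C_0 sends each edge [p,q] (with p < q) to q − p.
The 10×30 boundary matrix has rank 9 and Smith normal form diag(1,1,1,1,1,1,1,1,1).

The boundary map ∂_2: C_2 → C_1 sends each 2-simplex [p,q,r] to [q,r] − [p,r] + [p,q]. For instance
  ∂[2,4,7] = [4,7] − [2,7] + [2,4],
  ∂[2,7,9] = [7,9] − [2,9] + [2,7].
The 30×20 boundary matrix has rank 20 and Smith normal form diag(1,1,1,1,1,1,1,1,1,1,1,1,1,1,1,1,1,1,1,2).

Computing H_k = (kernel of ∂_k) / (image of ∂_{k+1}):

  H_1: rank ker ∂_1 − rank ∂_2 = (30 − 9) − 20 = 1, and ∂_2 has invariant factor 2 > 1, so H_1 ≅ Z × Z/2.

(K is a triangulation of the Klein bottle.)

H_1 ≅ Z × Z/2.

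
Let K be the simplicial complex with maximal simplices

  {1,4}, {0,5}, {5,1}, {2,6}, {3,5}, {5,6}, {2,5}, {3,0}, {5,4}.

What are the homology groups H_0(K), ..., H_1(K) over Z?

H_0 = Z,  H_1 = Z^3.

Fix the vertex order 0 < 1 < 2 < 3 < 4 < 5 < 6 and write every simplex with vertices in increasing order. Then dim K = 1 and the simplices of K are:

  0-simplices (7): [0], [1], [2], [3], [4], [5], [6]
  1-simplices (9): [0,3], [0,5], [1,4], [1,5], [2,5], [2,6], [3,5], [4,5], [5,6]

Hence C_0 ≅ Z^7, C_1 ≅ Z^9.

∂_1: C_1 → C_0 maps an edge to its endpoints' difference, ∂[p,q] = q − p.
The 7×9 boundary matrix has rank 6 and Smith normal form diag(1,1,1,1,1,1).

Reading off H_k = ker ∂_k / im ∂_{k+1}:

  H_0: rank C_0 − rank ∂_1 = 7 − 6 = 1, and the invariant factors of ∂_1 are all 1, so H_0 ≅ Z.
  H_1: rank ker ∂_1 − rank ∂_2 = (9 − 6) − 0 = 3, and there is no ∂_2, so H_1 ≅ Z^3.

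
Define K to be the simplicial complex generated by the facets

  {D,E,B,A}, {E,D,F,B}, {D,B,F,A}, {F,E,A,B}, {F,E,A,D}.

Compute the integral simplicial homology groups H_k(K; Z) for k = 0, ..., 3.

We work with the vertex ordering A < B < D < E < F. The simplices of K, each written with vertices in increasing order, are:

  0-simplices (5): A, B, D, E, F
  1-simplices (10): AB, AD, AE, AF, BD, BE, BF, DE, DF, EF
  2-simplices (10): ABD, ABE, ABF, ADE, ADF, AEF, BDE, BDF, BEF, DEF
  3-simplices (5): ABDE, ABDF, ABEF, ADEF, BDEF

Hence C_0 ≅ Z^5, C_1 ≅ Z^10, C_2 ≅ Z^10, C_3 ≅ Z^5.

Boundary ∂_1: C_1 → C_0 is given by ∂[p,q] = [q] − [p].
As a 5×10 matrix over Z this has rank 4, with invariant factors (1,1,1,1).

Boundary ∂_2: C_2 → C_1 maps a triangle to the signed sum of its edges. For instance
  ∂ABF = BF − AF + AB,
  ∂ABD = BD − AD + AB.
This gives a 10×10 integer matrix of rank 6; reducing to Smith normal form yields diagonal entries (1,1,1,1,1,1).

∂_3: C_3 → C_2 sends each 3-simplex σ to the alternating sum Σ_i (−1)^i (σ with its i-th vertex removed). For instance
  ∂ABDE = BDE − ADE + ABE − ABD,
  ∂ADEF = DEF − AEF + ADF − ADE.
As a 10×5 matrix over Z this has rank 4, with invariant factors (1,1,1,1).

Computing H_k = (kernel of ∂_k) / (image of ∂_{k+1}):

  H_0: rank C_0 − rank ∂_1 = 5 − 4 = 1, and the invariant factors of ∂_1 are all 1, so H_0 ≅ Z.
  H_1: rank ker ∂_1 − rank ∂_2 = (10 − 4) − 6 = 0, and the invariant factors of ∂_2 are all 1, so H_1 ≅ 0.
  H_2: rank ker ∂_2 − rank ∂_3 = (10 − 6) − 4 = 0, and the invariant factors of ∂_3 are all 1, so H_2 ≅ 0.
  H_3: rank ker ∂_3 − rank ∂_4 = (5 − 4) − 0 = 1, and there is no ∂_4, so H_3 ≅ Z.

As a check, the Euler characteristic is 5 − 10 + 10 − 5 = 0, which agrees with 1 − 0 + 0 − 1 = 0.

H_0 = Z,  H_1 = 0,  H_2 = 0,  H_3 = Z.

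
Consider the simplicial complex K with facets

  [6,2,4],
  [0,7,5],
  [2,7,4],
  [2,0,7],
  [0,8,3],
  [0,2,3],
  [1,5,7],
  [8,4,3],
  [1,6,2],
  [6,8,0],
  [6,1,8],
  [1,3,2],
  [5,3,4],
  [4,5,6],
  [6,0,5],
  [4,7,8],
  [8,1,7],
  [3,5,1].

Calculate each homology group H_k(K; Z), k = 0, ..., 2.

Order the vertices as 0 < 1 < 2 < 3 < 4 < 5 < 6 < 7 < 8. Listing each simplex with vertices in this order, K has dimension 2 with simplices:

  0-simplices (9): [0], [1], [2], [3], [4], [5], [6], [7], [8]
  1-simplices (27): (27 of them)
  2-simplices (18): [0,2,3], [0,2,7], [0,3,8], [0,5,6], [0,5,7], [0,6,8], [1,2,3], [1,2,6], [1,3,5], [1,5,7], [1,6,8], [1,7,8], [2,4,6], [2,4,7], [3,4,5], [3,4,8], [4,5,6], [4,7,8]

giving chain groups C_0 ≅ Z^9, C_1 ≅ Z^27, C_2 ≅ Z^18.

Boundary ∂_1: C_1 → C_0 sends each edge [p,q] (with p < q) to q − p.
This gives a 9×27 integer matrix of rank 8; reducing to Smith normal form yields diagonal entries (1,1,1,1,1,1,1,1).

Boundary ∂_2: C_2 → C_1 sends each 2-simplex [p,q,r] to [q,r] − [p,r] + [p,q]. For instance
  ∂[2,4,7] = [4,7] − [2,7] + [2,4],
  ∂[1,2,3] = [2,3] − [1,3] + [1,2].
The 27×18 boundary matrix has rank 17 and Smith normal form diag(1,1,1,1,1,1,1,1,1,1,1,1,1,1,1,1,1).

Reading off H_k = ker ∂_k / im ∂_{k+1}:

  H_0: rank C_0 − rank ∂_1 = 9 − 8 = 1, and the invariant factors of ∂_1 are all 1, so H_0 = Z.
  H_1: rank ker ∂_1 − rank ∂_2 = (27 − 8) − 17 = 2, and the invariant factors of ∂_2 are all 1, so H_1 = Z^2.
  H_2: rank ker ∂_2 − rank ∂_3 = (18 − 17) − 0 = 1, and there is no ∂_3, so H_2 = Z.

As a check, the Euler characteristic is 9 − 27 + 18 = 0, which agrees with 1 − 2 + 1 = 0.

H_0 ≅ Z,  H_1 ≅ Z^2,  H_2 ≅ Z.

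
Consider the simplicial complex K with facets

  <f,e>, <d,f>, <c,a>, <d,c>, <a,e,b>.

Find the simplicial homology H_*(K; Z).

Order the vertices as a < b < c < d < e < f. Listing each simplex with vertices in this order, K has dimension 2 with simplices:

  0-simplices (6): a, b, c, d, e, f
  1-simplices (7): ab, ac, ae, be, cd, df, ef
  2-simplices (1): abe

so the chain groups are C_0 ≅ Z^6, C_1 ≅ Z^7, C_2 ≅ Z^1.

The boundary map ∂_1: C_1 → C_0 maps an edge to its endpoints' difference, ∂[p,q] = q − p.
As a 6×7 matrix over Z this has rank 5, with invariant factors (1,1,1,1,1).

The boundary map ∂_2: C_2 → C_1 sends each 2-simplex [p,q,r] to [q,r] − [p,r] + [p,q]. For instance
  ∂abe = be − ae + ab.
The 7×1 boundary matrix has rank 1 and Smith normal form diag(1).

Now H_k = ker ∂_k / im ∂_{k+1}, so:

  H_0: rank C_0 − rank ∂_1 = 6 − 5 = 1, and the invariant factors of ∂_1 are all 1, so H_0 ≅ Z.
  H_1: rank ker ∂_1 − rank ∂_2 = (7 − 5) − 1 = 1, and the invariant factors of ∂_2 are all 1, so H_1 ≅ Z.
  H_2: rank ker ∂_2 − rank ∂_3 = (1 − 1) − 0 = 0, and there is no ∂_3, so H_2 ≅ 0.

H_0 = Z,  H_1 = Z,  H_2 = 0.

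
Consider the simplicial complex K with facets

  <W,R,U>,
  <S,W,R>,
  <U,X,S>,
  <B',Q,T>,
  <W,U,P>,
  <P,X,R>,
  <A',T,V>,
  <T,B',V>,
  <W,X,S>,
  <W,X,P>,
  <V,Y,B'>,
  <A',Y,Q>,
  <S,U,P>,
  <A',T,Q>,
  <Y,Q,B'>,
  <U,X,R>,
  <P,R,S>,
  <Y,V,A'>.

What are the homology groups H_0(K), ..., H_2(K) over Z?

H_0 = Z^2,  H_1 = Z/2Z,  H_2 = Z.

Fix the vertex order P < Q < R < S < T < U < V < W < X < Y < A' < B' and write every simplex with vertices in increasing order. Then dim K = 2 and the simplices of K are:

  0-simplices (12): [P], [Q], [R], [S], [T], [U], [V], [W], [X], [Y], [A'], [B']
  1-simplices (27): (27 of them)
  2-simplices (18): (18 of them)

Hence C_0 ≅ Z^12, C_1 ≅ Z^27, C_2 ≅ Z^18.

The boundary map ∂_1: C_1 → C_0 sends each edge [p,q] (with p < q) to q − p. For instance
  ∂[P,U] = [U] − [P].
As a 12×27 matrix over Z this has rank 10, with invariant factors (1,1,1,1,1,1,1,1,1,1).

∂_2: C_2 → C_1 maps a triangle to the signed sum of its edges. For instance
  ∂[V,Y,A'] = [Y,A'] − [V,A'] + [V,Y],
  ∂[T,V,B'] = [V,B'] − [T,B'] + [T,V].
This gives a 27×18 integer matrix of rank 17; reducing to Smith normal form yields diagonal entries (1,1,1,1,1,1,1,1,1,1,1,1,1,1,1,1,2).

Computing H_k = (kernel of ∂_k) / (image of ∂_{k+1}):

  H_0: rank C_0 − rank ∂_1 = 12 − 10 = 2, and the invariant factors of ∂_1 are all 1, so H_0 = Z^2.
  H_1: rank ker ∂_1 − rank ∂_2 = (27 − 10) − 17 = 0, and ∂_2 has invariant factor 2 > 1, so H_1 = Z/2Z.
  H_2: rank ker ∂_2 − rank ∂_3 = (18 − 17) − 0 = 1, and there is no ∂_3, so H_2 = Z.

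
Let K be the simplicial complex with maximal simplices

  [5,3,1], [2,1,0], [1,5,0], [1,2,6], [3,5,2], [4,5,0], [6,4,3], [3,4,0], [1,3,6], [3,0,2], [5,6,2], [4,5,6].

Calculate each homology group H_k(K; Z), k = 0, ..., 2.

H_0 = Z,  H_1 = Z/2,  H_2 = 0.

We work with the vertex ordering 0 < 1 < 2 < 3 < 4 < 5 < 6. The simplices of K, each written with vertices in increasing order, are:

  0-simplices (7): [0], [1], [2], [3], [4], [5], [6]
  1-simplices (18): [0,1], [0,2], [0,3], [0,4], [0,5], [1,2], [1,3], [1,5], [1,6], [2,3], [2,5], [2,6], [3,4], [3,5], [3,6], [4,5], [4,6], [5,6]
  2-simplices (12): [0,1,2], [0,1,5], [0,2,3], [0,3,4], [0,4,5], [1,2,6], [1,3,5], [1,3,6], [2,3,5], [2,5,6], [3,4,6], [4,5,6]

Hence C_0 ≅ Z^7, C_1 ≅ Z^18, C_2 ≅ Z^12.

∂_1: C_1 → C_0 sends each edge [p,q] (with p < q) to q − p. For instance
  ∂[4,6] = [6] − [4].
As a 7×18 matrix over Z this has rank 6, with invariant factors (1,1,1,1,1,1).

Boundary ∂_2: C_2 → C_1 acts by ∂[p,q,r] = [q,r] − [p,r] + [p,q]. For instance
  ∂[3,4,6] = [4,6] − [3,6] + [3,4],
  ∂[4,5,6] = [5,6] − [4,6] + [4,5].
This gives a 18×12 integer matrix of rank 12; reducing to Smith normal form yields diagonal entries (1,1,1,1,1,1,1,1,1,1,1,2).

From H_k ≅ ker(∂_k) / im(∂_{k+1}) we obtain:

  H_0: rank C_0 − rank ∂_1 = 7 − 6 = 1, and the invariant factors of ∂_1 are all 1, so H_0 ≅ Z.
  H_1: rank ker ∂_1 − rank ∂_2 = (18 − 6) − 12 = 0, and ∂_2 has invariant factor 2 > 1, so H_1 ≅ Z/2.
  H_2: rank ker ∂_2 − rank ∂_3 = (12 − 12) − 0 = 0, and there is no ∂_3, so H_2 ≅ 0.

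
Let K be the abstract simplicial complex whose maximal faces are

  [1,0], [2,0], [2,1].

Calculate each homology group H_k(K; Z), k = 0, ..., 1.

H_0 = Z,  H_1 = Z.

We work with the vertex ordering 0 < 1 < 2. The simplices of K, each written with vertices in increasing order, are:

  0-simplices (3): [0], [1], [2]
  1-simplices (3): [0,1], [0,2], [1,2]

so the chain groups are C_0 ≅ Z^3, C_1 ≅ Z^3.

The boundary map ∂_1: C_1 → C_0 maps an edge to its endpoints' difference, ∂[p,q] = q − p.
The 3×3 boundary matrix has rank 2 and Smith normal form diag(1,1).

Reading off H_k = ker ∂_k / im ∂_{k+1}:

  H_0: rank C_0 − rank ∂_1 = 3 − 2 = 1, and the invariant factors of ∂_1 are all 1, so H_0 ≅ Z.
  H_1: rank ker ∂_1 − rank ∂_2 = (3 − 2) − 0 = 1, and there is no ∂_2, so H_1 ≅ Z.

As a check, the Euler characteristic is 3 − 3 = 0, which agrees with 1 − 1 = 0.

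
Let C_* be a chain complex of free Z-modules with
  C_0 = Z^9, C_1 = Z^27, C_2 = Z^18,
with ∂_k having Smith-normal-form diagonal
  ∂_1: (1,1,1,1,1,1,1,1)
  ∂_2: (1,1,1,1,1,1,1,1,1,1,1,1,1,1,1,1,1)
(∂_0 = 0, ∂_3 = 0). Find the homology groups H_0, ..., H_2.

H_0: b_0 = 9 − 0 − 8 = 1; torsion from ∂_1 factors > 1: none. So H_0 = Z.
H_1: b_1 = 27 − 8 − 17 = 2; torsion from ∂_2 factors > 1: none. So H_1 = Z^2.
H_2: b_2 = 18 − 17 − 0 = 1; torsion from ∂_3 factors > 1: none. So H_2 = Z.

H_0 = Z,  H_1 = Z^2,  H_2 = Z.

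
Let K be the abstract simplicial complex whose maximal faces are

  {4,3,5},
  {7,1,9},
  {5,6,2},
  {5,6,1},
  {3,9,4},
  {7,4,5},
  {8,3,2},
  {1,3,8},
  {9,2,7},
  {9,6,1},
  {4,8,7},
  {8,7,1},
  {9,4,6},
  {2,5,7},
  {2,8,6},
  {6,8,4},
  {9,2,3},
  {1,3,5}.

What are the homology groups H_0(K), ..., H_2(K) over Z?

Fix the vertex order 1 < 2 < 3 < 4 < 5 < 6 < 7 < 8 < 9 and write every simplex with vertices in increasing order. Then dim K = 2 and the simplices of K are:

  0-simplices (9): [1], [2], [3], [4], [5], [6], [7], [8], [9]
  1-simplices (27): (27 of them)
  2-simplices (18): [1,3,5], [1,3,8], [1,5,6], [1,6,9], [1,7,8], [1,7,9], [2,3,8], [2,3,9], [2,5,6], [2,5,7], [2,6,8], [2,7,9], [3,4,5], [3,4,9], [4,5,7], [4,6,8], [4,6,9], [4,7,8]

giving chain groups C_0 ≅ Z^9, C_1 ≅ Z^27, C_2 ≅ Z^18.

Boundary ∂_1: C_1 → C_0 is given by ∂[p,q] = [q] − [p]. For instance
  ∂[1,7] = [7] − [1].
The 9×27 boundary matrix has rank 8 and Smith normal form diag(1,1,1,1,1,1,1,1).

The boundary map ∂_2: C_2 → C_1 maps a triangle to the signed sum of its edges. For instance
  ∂[1,6,9] = [6,9] − [1,9] + [1,6],
  ∂[3,4,5] = [4,5] − [3,5] + [3,4].
The 27×18 boundary matrix has rank 17 and Smith normal form diag(1,1,1,1,1,1,1,1,1,1,1,1,1,1,1,1,1).

Reading off H_k = ker ∂_k / im ∂_{k+1}:

  H_0: rank C_0 − rank ∂_1 = 9 − 8 = 1, and the invariant factors of ∂_1 are all 1, so H_0 = Z.
  H_1: rank ker ∂_1 − rank ∂_2 = (27 − 8) − 17 = 2, and the invariant factors of ∂_2 are all 1, so H_1 = Z^2.
  H_2: rank ker ∂_2 − rank ∂_3 = (18 − 17) − 0 = 1, and there is no ∂_3, so H_2 = Z.

As a check, the Euler characteristic is 9 − 27 + 18 = 0, which agrees with 1 − 2 + 1 = 0.
(K is a triangulation of the torus T^2.)

H_0 = Z,  H_1 = Z^2,  H_2 = Z.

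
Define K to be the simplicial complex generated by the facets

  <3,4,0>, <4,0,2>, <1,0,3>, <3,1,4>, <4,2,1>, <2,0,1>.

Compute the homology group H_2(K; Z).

Order the vertices as 0 < 1 < 2 < 3 < 4. Listing each simplex with vertices in this order, K has dimension 2 with simplices:

  0-simplices (5): [0], [1], [2], [3], [4]
  1-simplices (9): [0,1], [0,2], [0,3], [0,4], [1,2], [1,3], [1,4], [2,4], [3,4]
  2-simplices (6): [0,1,2], [0,1,3], [0,2,4], [0,3,4], [1,2,4], [1,3,4]

giving chain groups C_0 ≅ Z^5, C_1 ≅ Z^9, C_2 ≅ Z^6.

The boundary map ∂_1: C_1 → C_0 is given by ∂[p,q] = [q] − [p]. For instance
  ∂[1,3] = [3] − [1].
The 5×9 boundary matrix has rank 4 and Smith normal form diag(1,1,1,1).

∂_2: C_2 → C_1 maps a triangle to the signed sum of its edges. For instance
  ∂[0,1,2] = [1,2] − [0,2] + [0,1],
  ∂[0,3,4] = [3,4] − [0,4] + [0,3].
As a 9×6 matrix over Z this has rank 5, with invariant factors (1,1,1,1,1).

From H_k ≅ ker(∂_k) / im(∂_{k+1}) we obtain:

  H_2: rank ker ∂_2 − rank ∂_3 = (6 − 5) − 0 = 1, and there is no ∂_3, so H_2 = Z.

H_2 ≅ Z.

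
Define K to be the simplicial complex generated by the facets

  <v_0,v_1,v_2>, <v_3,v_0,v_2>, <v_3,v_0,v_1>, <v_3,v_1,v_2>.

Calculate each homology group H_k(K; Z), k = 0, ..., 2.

Order the vertices as v_0 < v_1 < v_2 < v_3. Listing each simplex with vertices in this order, K has dimension 2 with simplices:

  0-simplices (4): [v_0], [v_1], [v_2], [v_3]
  1-simplices (6): [v_0,v_1], [v_0,v_2], [v_0,v_3], [v_1,v_2], [v_1,v_3], [v_2,v_3]
  2-simplices (4): [v_0,v_1,v_2], [v_0,v_1,v_3], [v_0,v_2,v_3], [v_1,v_2,v_3]

giving chain groups C_0 ≅ Z^4, C_1 ≅ Z^6, C_2 ≅ Z^4.

∂_1: C_1 → C_0 sends each edge [p,q] (with p < q) to q − p. For instance
  ∂[v_1,v_3] = [v_3] − [v_1].
The 4×6 boundary matrix has rank 3 and Smith normal form diag(1,1,1).

The boundary map ∂_2: C_2 → C_1 acts by ∂[p,q,r] = [q,r] − [p,r] + [p,q]. For instance
  ∂[v_0,v_1,v_2] = [v_1,v_2] − [v_0,v_2] + [v_0,v_1],
  ∂[v_1,v_2,v_3] = [v_2,v_3] − [v_1,v_3] + [v_1,v_2].
The resulting 6×4 matrix has rank 3, and its Smith normal form has invariant factors (1,1,1).

Now H_k = ker ∂_k / im ∂_{k+1}, so:

  H_0: rank C_0 − rank ∂_1 = 4 − 3 = 1, and the invariant factors of ∂_1 are all 1, so H_0 = Z.
  H_1: rank ker ∂_1 − rank ∂_2 = (6 − 3) − 3 = 0, and the invariant factors of ∂_2 are all 1, so H_1 = 0.
  H_2: rank ker ∂_2 − rank ∂_3 = (4 − 3) − 0 = 1, and there is no ∂_3, so H_2 = Z.

(K is a triangulation of the 2-sphere S^2.)

H_0 = Z,  H_1 = 0,  H_2 = Z.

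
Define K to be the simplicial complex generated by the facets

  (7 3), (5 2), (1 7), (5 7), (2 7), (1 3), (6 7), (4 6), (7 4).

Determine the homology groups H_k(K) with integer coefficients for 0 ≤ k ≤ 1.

H_0 = Z,  H_1 = Z^3.

K has 7 vertices, 9 edges.
rank ∂_0 = 0, rank ∂_1 = 6 ⇒ b_0 = 7 − 0 − 6 = 1; all invariant factors of ∂_1 are 1 so no torsion. So H_0 ≅ Z.
rank ∂_1 = 6, rank ∂_2 = 0 ⇒ b_1 = 9 − 6 − 0 = 3. So H_1 ≅ Z^3.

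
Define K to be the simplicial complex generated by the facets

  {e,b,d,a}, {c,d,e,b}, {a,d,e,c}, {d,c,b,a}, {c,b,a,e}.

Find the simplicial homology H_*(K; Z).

Order the vertices as a < b < c < d < e. Listing each simplex with vertices in this order, K has dimension 3 with simplices:

  0-simplices (5): a, b, c, d, e
  1-simplices (10): ab, ac, ad, ae, bc, bd, be, cd, ce, de
  2-simplices (10): abc, abd, abe, acd, ace, ade, bcd, bce, bde, cde
  3-simplices (5): abcd, abce, abde, acde, bcde

so the chain groups are C_0 ≅ Z^5, C_1 ≅ Z^10, C_2 ≅ Z^10, C_3 ≅ Z^5.

∂_1: C_1 → C_0 maps an edge to its endpoints' difference, ∂[p,q] = q − p.
The 5×10 boundary matrix has rank 4 and Smith normal form diag(1,1,1,1).

Boundary ∂_2: C_2 → C_1 maps a triangle to the signed sum of its edges. For instance
  ∂abc = bc − ac + ab,
  ∂cde = de − ce + cd.
As a 10×10 matrix over Z this has rank 6, with invariant factors (1,1,1,1,1,1).

∂_3: C_3 → C_2 sends each 3-simplex σ to the alternating sum Σ_i (−1)^i (σ with its i-th vertex removed). For instance
  ∂abcd = bcd − acd + abd − abc,
  ∂abce = bce − ace + abe − abc.
This gives a 10×5 integer matrix of rank 4; reducing to Smith normal form yields diagonal entries (1,1,1,1).

Computing H_k = (kernel of ∂_k) / (image of ∂_{k+1}):

  H_0: rank C_0 − rank ∂_1 = 5 − 4 = 1, and the invariant factors of ∂_1 are all 1, so H_0 ≅ Z.
  H_1: rank ker ∂_1 − rank ∂_2 = (10 − 4) − 6 = 0, and the invariant factors of ∂_2 are all 1, so H_1 ≅ 0.
  H_2: rank ker ∂_2 − rank ∂_3 = (10 − 6) − 4 = 0, and the invariant factors of ∂_3 are all 1, so H_2 ≅ 0.
  H_3: rank ker ∂_3 − rank ∂_4 = (5 − 4) − 0 = 1, and there is no ∂_4, so H_3 ≅ Z.

As a check, the Euler characteristic is 5 − 10 + 10 − 5 = 0, which agrees with 1 − 0 + 0 − 1 = 0.

H_0 ≅ Z,  H_1 = 0,  H_2 = 0,  H_3 ≅ Z.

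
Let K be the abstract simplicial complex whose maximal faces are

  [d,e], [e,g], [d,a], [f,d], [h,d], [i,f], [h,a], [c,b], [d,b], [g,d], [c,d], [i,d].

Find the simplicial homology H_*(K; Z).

H_0 ≅ Z,  H_1 ≅ Z^4.

Fix the vertex order a < b < c < d < e < f < g < h < i and write every simplex with vertices in increasing order. Then dim K = 1 and the simplices of K are:

  0-simplices (9): a, b, c, d, e, f, g, h, i
  1-simplices (12): ad, ah, bc, bd, cd, de, df, dg, dh, di, eg, fi

Hence C_0 ≅ Z^9, C_1 ≅ Z^12.

Boundary ∂_1: C_1 → C_0 is given by ∂[p,q] = [q] − [p].
This gives a 9×12 integer matrix of rank 8; reducing to Smith normal form yields diagonal entries (1,1,1,1,1,1,1,1).

Now H_k = ker ∂_k / im ∂_{k+1}, so:

  H_0: rank C_0 − rank ∂_1 = 9 − 8 = 1, and the invariant factors of ∂_1 are all 1, so H_0 ≅ Z.
  H_1: rank ker ∂_1 − rank ∂_2 = (12 − 8) − 0 = 4, and there is no ∂_2, so H_1 ≅ Z^4.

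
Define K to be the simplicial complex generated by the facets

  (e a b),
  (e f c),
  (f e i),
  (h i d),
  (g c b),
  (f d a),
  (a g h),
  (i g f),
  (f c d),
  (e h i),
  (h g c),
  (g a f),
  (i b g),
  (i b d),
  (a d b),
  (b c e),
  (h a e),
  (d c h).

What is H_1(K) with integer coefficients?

Fix the vertex order a < b < c < d < e < f < g < h < i and write every simplex with vertices in increasing order. Then dim K = 2 and the simplices of K are:

  0-simplices (9): a, b, c, d, e, f, g, h, i
  1-simplices (27): ab, ad, ae, af, ag, ah, bc, bd, be, bg, bi, cd, ce, cf, cg, ch, df, dh, di, ef, eh, ei, fg, fi, gh, gi, hi
  2-simplices (18): abd, abe, adf, aeh, afg, agh, bce, bcg, bdi, bgi, cdf, cdh, cef, cgh, dhi, efi, ehi, fgi

so the chain groups are C_0 ≅ Z^9, C_1 ≅ Z^27, C_2 ≅ Z^18.

The boundary map ∂_1: C_1 → C_0 is given by ∂[p,q] = [q] − [p]. For instance
  ∂ce = e − c.
As a 9×27 matrix over Z this has rank 8, with invariant factors (1,1,1,1,1,1,1,1).

∂_2: C_2 → C_1 acts by ∂[p,q,r] = [q,r] − [p,r] + [p,q]. For instance
  ∂bcg = cg − bg + bc,
  ∂abe = be − ae + ab.
The 27×18 boundary matrix has rank 17 and Smith normal form diag(1,1,1,1,1,1,1,1,1,1,1,1,1,1,1,1,1).

Computing H_k = (kernel of ∂_k) / (image of ∂_{k+1}):

  H_1: rank ker ∂_1 − rank ∂_2 = (27 − 8) − 17 = 2, and the invariant factors of ∂_2 are all 1, so H_1 = Z^2.

H_1 ≅ Z^2.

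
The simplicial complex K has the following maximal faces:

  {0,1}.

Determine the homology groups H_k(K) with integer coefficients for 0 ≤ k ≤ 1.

H_0 ≅ Z,  H_1 = 0.

Order the vertices as 0 < 1. Listing each simplex with vertices in this order, K has dimension 1 with simplices:

  0-simplices (2): [0], [1]
  1-simplices (1): [0,1]

giving chain groups C_0 ≅ Z^2, C_1 ≅ Z^1.

∂_1: C_1 → C_0 maps an edge to its endpoints' difference, ∂[p,q] = q − p.
As a 2×1 matrix over Z this has rank 1, with invariant factors (1).

Reading off H_k = ker ∂_k / im ∂_{k+1}:

  H_0: rank C_0 − rank ∂_1 = 2 − 1 = 1, and the invariant factors of ∂_1 are all 1, so H_0 ≅ Z.
  H_1: rank ker ∂_1 − rank ∂_2 = (1 − 1) − 0 = 0, and there is no ∂_2, so H_1 ≅ 0.

As a check, the Euler characteristic is 2 − 1 = 1, which agrees with 1 − 0 = 1.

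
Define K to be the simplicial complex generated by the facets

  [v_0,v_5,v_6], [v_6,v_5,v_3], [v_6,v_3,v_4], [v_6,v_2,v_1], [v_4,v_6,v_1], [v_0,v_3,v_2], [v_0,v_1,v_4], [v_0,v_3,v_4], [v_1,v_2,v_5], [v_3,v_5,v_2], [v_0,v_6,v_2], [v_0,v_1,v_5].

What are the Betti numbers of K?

K has 7 vertices, 18 edges, 12 triangles.
rank ∂_0 = 0, rank ∂_1 = 6 ⇒ b_0 = 7 − 0 − 6 = 1; all invariant factors of ∂_1 are 1 so no torsion. So H_0 ≅ Z.
rank ∂_1 = 6, rank ∂_2 = 12 ⇒ b_1 = 18 − 6 − 12 = 0; ∂_2 has invariant factor(s) [2] giving torsion. So H_1 ≅ Z/2.
rank ∂_2 = 12, rank ∂_3 = 0 ⇒ b_2 = 12 − 12 − 0 = 0. So H_2 ≅ 0.

b_0 = 1, b_1 = 0, b_2 = 0.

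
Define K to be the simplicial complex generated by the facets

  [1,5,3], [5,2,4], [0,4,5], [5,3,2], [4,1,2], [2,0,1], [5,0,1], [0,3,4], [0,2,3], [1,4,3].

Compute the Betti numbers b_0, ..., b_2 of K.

Fix the vertex order 0 < 1 < 2 < 3 < 4 < 5 and write every simplex with vertices in increasing order. Then dim K = 2 and the simplices of K are:

  0-simplices (6): [0], [1], [2], [3], [4], [5]
  1-simplices (15): [0,1], [0,2], [0,3], [0,4], [0,5], [1,2], [1,3], [1,4], [1,5], [2,3], [2,4], [2,5], [3,4], [3,5], [4,5]
  2-simplices (10): [0,1,2], [0,1,5], [0,2,3], [0,3,4], [0,4,5], [1,2,4], [1,3,4], [1,3,5], [2,3,5], [2,4,5]

Hence C_0 ≅ Z^6, C_1 ≅ Z^15, C_2 ≅ Z^10.

The boundary map ∂_1: C_1 → C_0 maps an edge to its endpoints' difference, ∂[p,q] = q − p.
The resulting 6×15 matrix has rank 5, and its Smith normal form has invariant factors (1,1,1,1,1).

The boundary map ∂_2: C_2 → C_1 sends each 2-simplex [p,q,r] to [q,r] − [p,r] + [p,q]. For instance
  ∂[0,1,2] = [1,2] − [0,2] + [0,1],
  ∂[0,1,5] = [1,5] − [0,5] + [0,1].
This gives a 15×10 integer matrix of rank 10; reducing to Smith normal form yields diagonal entries (1,1,1,1,1,1,1,1,1,2).

Reading off H_k = ker ∂_k / im ∂_{k+1}:

  H_0: rank C_0 − rank ∂_1 = 6 − 5 = 1, and the invariant factors of ∂_1 are all 1, so H_0 = Z.
  H_1: rank ker ∂_1 − rank ∂_2 = (15 − 5) − 10 = 0, and ∂_2 has invariant factor 2 > 1, so H_1 = Z/2Z.
  H_2: rank ker ∂_2 − rank ∂_3 = (10 − 10) − 0 = 0, and there is no ∂_3, so H_2 = 0.

Hence the Betti numbers are b_0 = 1, b_1 = 0, b_2 = 0.

b_0 = 1, b_1 = 0, b_2 = 0.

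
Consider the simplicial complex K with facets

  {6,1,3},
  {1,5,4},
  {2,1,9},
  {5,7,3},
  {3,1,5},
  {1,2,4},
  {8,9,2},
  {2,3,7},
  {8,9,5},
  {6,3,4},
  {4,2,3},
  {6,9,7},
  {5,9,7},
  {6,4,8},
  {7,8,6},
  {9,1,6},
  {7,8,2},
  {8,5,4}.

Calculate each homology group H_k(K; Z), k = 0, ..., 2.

H_0 = Z,  H_1 = Z × Z/2,  H_2 = 0.

We work with the vertex ordering 1 < 2 < 3 < 4 < 5 < 6 < 7 < 8 < 9. The simplices of K, each written with vertices in increasing order, are:

  0-simplices (9): [1], [2], [3], [4], [5], [6], [7], [8], [9]
  1-simplices (27): (27 of them)
  2-simplices (18): [1,2,4], [1,2,9], [1,3,5], [1,3,6], [1,4,5], [1,6,9], [2,3,4], [2,3,7], [2,7,8], [2,8,9], [3,4,6], [3,5,7], [4,5,8], [4,6,8], [5,7,9], [5,8,9], [6,7,8], [6,7,9]

so the chain groups are C_0 ≅ Z^9, C_1 ≅ Z^27, C_2 ≅ Z^18.

∂_1: C_1 → C_0 sends each edge [p,q] (with p < q) to q − p.
As a 9×27 matrix over Z this has rank 8, with invariant factors (1,1,1,1,1,1,1,1).

∂_2: C_2 → C_1 acts by ∂[p,q,r] = [q,r] − [p,r] + [p,q]. For instance
  ∂[1,6,9] = [6,9] − [1,9] + [1,6],
  ∂[1,2,9] = [2,9] − [1,9] + [1,2].
The resulting 27×18 matrix has rank 18, and its Smith normal form has invariant factors (1,1,1,1,1,1,1,1,1,1,1,1,1,1,1,1,1,2).

Now H_k = ker ∂_k / im ∂_{k+1}, so:

  H_0: rank C_0 − rank ∂_1 = 9 − 8 = 1, and the invariant factors of ∂_1 are all 1, so H_0 ≅ Z.
  H_1: rank ker ∂_1 − rank ∂_2 = (27 − 8) − 18 = 1, and ∂_2 has invariant factor 2 > 1, so H_1 ≅ Z × Z/2.
  H_2: rank ker ∂_2 − rank ∂_3 = (18 − 18) − 0 = 0, and there is no ∂_3, so H_2 ≅ 0.

As a check, the Euler characteristic is 9 − 27 + 18 = 0, which agrees with 1 − 1 + 0 = 0.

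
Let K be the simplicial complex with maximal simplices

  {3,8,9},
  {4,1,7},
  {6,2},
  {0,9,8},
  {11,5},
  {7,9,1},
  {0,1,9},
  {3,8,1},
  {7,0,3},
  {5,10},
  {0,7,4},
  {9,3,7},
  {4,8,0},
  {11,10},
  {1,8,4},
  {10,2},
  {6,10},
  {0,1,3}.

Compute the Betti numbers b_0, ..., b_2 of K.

We work with the vertex ordering 0 < 1 < 2 < 3 < 4 < 5 < 6 < 7 < 8 < 9 < 10 < 11. The simplices of K, each written with vertices in increasing order, are:

  0-simplices (12): [0], [1], [2], [3], [4], [5], [6], [7], [8], [9], [10], [11]
  1-simplices (24): (24 of them)
  2-simplices (12): [0,1,3], [0,1,9], [0,3,7], [0,4,7], [0,4,8], [0,8,9], [1,3,8], [1,4,7], [1,4,8], [1,7,9], [3,7,9], [3,8,9]

giving chain groups C_0 ≅ Z^12, C_1 ≅ Z^24, C_2 ≅ Z^12.

Boundary ∂_1: C_1 → C_0 is given by ∂[p,q] = [q] − [p].
This gives a 12×24 integer matrix of rank 10; reducing to Smith normal form yields diagonal entries (1,1,1,1,1,1,1,1,1,1).

The boundary map ∂_2: C_2 → C_1 maps a triangle to the signed sum of its edges. For instance
  ∂[3,8,9] = [8,9] − [3,9] + [3,8],
  ∂[0,3,7] = [3,7] − [0,7] + [0,3].
This gives a 24×12 integer matrix of rank 12; reducing to Smith normal form yields diagonal entries (1,1,1,1,1,1,1,1,1,1,1,2).

From H_k ≅ ker(∂_k) / im(∂_{k+1}) we obtain:

  H_0: rank C_0 − rank ∂_1 = 12 − 10 = 2, and the invariant factors of ∂_1 are all 1, so H_0 = Z^2.
  H_1: rank ker ∂_1 − rank ∂_2 = (24 − 10) − 12 = 2, and ∂_2 has invariant factor 2 > 1, so H_1 = Z^2 ⊕ Z/2.
  H_2: rank ker ∂_2 − rank ∂_3 = (12 − 12) − 0 = 0, and there is no ∂_3, so H_2 = 0.

Hence the Betti numbers are b_0 = 2, b_1 = 2, b_2 = 0.

b_0 = 2, b_1 = 2, b_2 = 0.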